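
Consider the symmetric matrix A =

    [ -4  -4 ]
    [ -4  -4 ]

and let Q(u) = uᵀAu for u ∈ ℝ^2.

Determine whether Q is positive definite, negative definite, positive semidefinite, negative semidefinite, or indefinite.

negative semidefinite

For the 2×2 matrix [[-4, -4], [-4, -4]]: det = -4·-4 − (-4)² = 0, trace = -8.
det = 0 so one eigenvalue is zero; the form is semidefinite with the sign of the trace.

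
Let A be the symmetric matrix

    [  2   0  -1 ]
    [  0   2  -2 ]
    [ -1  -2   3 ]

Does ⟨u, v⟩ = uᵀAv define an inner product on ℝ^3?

An LDLᵀ factorisation of A has diagonal entries 2, 2, 1/2.
Counting signs: 3 positive.
Hence Q is positive definite.
⟨·,·⟩ is an inner product exactly when A is positive definite.

yes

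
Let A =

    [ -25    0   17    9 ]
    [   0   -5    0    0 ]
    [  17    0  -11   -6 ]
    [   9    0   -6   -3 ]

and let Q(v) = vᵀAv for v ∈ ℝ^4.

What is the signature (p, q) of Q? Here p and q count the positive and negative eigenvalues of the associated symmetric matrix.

Congruent diagonalization of A (simultaneous row and column reduction) yields pivots -25, -5, 14/25, 3/14.
Counting signs: 2 positive, 2 negative.

(2, 2)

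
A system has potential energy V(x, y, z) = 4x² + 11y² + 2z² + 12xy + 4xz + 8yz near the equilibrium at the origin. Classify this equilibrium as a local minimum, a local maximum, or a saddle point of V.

local minimum

The Hessian at the origin is H = [[8, 12, 4], [12, 22, 8], [4, 8, 4]].
Row-reducing H symmetrically gives the diagonal entries 8, 4, 1.
That gives 3 positive pivots.
H is positive definite, so the origin is a strict local minimum.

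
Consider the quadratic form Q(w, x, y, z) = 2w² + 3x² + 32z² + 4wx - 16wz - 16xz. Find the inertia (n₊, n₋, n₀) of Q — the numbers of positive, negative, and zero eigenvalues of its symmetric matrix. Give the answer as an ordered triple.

The associated matrix is A = [[2, 2, 0, -8], [2, 3, 0, -8], [0, 0, 0, 0], [-8, -8, 0, 32]].
Applying the same elementary operations to the rows and columns of A produces a congruent diagonal matrix with entries 2, 1, 0, 0.
So there are 2 positive, 2 zero pivots.

(2, 0, 2)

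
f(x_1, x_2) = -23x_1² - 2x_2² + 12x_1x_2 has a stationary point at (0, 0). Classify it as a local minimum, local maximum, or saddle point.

local maximum

The Hessian at the origin is H = [[-46, 12], [12, -4]].
det H = -46·-4 − (12)² = 40 > 0 and H[1,1] = -46 < 0, so H is negative definite.
Therefore the origin is a local maximum.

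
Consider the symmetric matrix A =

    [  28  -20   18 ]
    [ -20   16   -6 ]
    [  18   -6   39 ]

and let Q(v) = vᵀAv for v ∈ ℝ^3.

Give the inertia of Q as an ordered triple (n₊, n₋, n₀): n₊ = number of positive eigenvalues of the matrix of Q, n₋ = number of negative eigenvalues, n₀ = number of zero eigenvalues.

Congruent diagonalization of A (simultaneous row and column reduction) yields pivots 28, 12/7, 0.
That gives 2 positive, 1 zero pivots.

(2, 0, 1)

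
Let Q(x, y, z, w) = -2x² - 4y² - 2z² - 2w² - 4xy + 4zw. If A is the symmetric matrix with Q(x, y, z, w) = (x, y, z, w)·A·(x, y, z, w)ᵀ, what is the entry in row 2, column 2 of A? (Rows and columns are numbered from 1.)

The coefficient of y² in Q is -4, and that is exactly A[2,2].

-4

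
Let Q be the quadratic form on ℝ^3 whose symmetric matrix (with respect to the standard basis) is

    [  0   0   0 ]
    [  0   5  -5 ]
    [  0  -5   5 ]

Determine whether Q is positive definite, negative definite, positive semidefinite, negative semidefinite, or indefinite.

positive semidefinite

Symmetric row and column elimination reduces A to a congruent diagonal form with pivots 0, 5, 0.
Counting signs: 1 positive, 2 zero.
Hence Q is positive semidefinite.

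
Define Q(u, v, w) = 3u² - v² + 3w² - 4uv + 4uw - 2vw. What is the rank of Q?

3

The associated matrix is A = [[3, -2, 2], [-2, -1, -1], [2, -1, 3]].
Applying the same elementary operations to the rows and columns of A produces a congruent diagonal matrix with entries 3, -7/3, 12/7.
So there are 2 positive, 1 negative pivots.
The rank is the number of nonzero pivots: 3.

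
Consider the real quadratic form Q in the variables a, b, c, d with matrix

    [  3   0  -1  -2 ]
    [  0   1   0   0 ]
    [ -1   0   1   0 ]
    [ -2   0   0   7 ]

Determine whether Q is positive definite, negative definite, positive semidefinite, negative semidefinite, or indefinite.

Leading principal minors: Δ_1 = 3, Δ_2 = 3, Δ_3 = 2, Δ_4 = 10.
All leading principal minors are positive, so by Sylvester's criterion Q is positive definite.

positive definite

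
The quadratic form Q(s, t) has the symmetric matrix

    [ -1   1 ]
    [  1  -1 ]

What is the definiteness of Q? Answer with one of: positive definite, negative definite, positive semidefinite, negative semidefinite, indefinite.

For the 2×2 matrix [[-1, 1], [1, -1]]: det = -1·-1 − (1)² = 0, trace = -2.
det = 0 so one eigenvalue is zero; the form is semidefinite with the sign of the trace.

negative semidefinite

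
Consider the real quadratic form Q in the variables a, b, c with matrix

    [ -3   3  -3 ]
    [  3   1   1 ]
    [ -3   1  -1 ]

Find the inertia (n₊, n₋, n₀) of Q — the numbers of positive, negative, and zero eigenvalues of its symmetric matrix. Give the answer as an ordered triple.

(2, 1, 0)

Row-reducing A symmetrically gives the diagonal entries -3, 4, 1.
Counting signs: 2 positive, 1 negative.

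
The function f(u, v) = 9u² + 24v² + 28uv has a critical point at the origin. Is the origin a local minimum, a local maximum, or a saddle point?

local minimum

The Hessian at the origin is H = [[18, 28], [28, 48]].
det H = 18·48 − (28)² = 80 > 0 and H[1,1] = 18 > 0, so H is positive definite.
Therefore the origin is a local minimum.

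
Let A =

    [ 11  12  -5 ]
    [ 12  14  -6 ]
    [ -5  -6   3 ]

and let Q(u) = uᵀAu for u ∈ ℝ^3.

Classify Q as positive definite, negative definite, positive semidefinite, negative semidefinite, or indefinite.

Leading principal minors: Δ_1 = 11, Δ_2 = 10, Δ_3 = 4.
All leading principal minors are positive, so by Sylvester's criterion Q is positive definite.

positive definite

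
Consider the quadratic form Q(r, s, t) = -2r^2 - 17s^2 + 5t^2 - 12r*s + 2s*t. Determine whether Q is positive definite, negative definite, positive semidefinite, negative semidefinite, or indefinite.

The symmetric matrix is A = [[-2, -6, 0], [-6, -17, 1], [0, 1, 5]].
Symmetric row and column elimination reduces A to a congruent diagonal form with pivots -2, 1, 4.
So there are 2 positive, 1 negative pivots.
Hence Q is indefinite.

indefinite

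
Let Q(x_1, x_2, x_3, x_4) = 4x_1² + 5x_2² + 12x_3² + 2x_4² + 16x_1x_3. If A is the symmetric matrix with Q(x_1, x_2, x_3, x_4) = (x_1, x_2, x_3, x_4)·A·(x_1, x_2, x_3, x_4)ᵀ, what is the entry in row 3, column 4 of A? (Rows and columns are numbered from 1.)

0

The coefficient of x_3·x_4 in Q is 0. For a symmetric A this equals A[3,4] + A[4,3] = 2·A[3,4].
So A[3,4] = 0/2 = 0.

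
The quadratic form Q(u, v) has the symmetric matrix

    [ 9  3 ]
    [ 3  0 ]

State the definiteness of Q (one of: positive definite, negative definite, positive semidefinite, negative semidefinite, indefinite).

indefinite

Row-reducing A symmetrically gives the diagonal entries 9, -1.
Counting signs: 1 positive, 1 negative.
Hence Q is indefinite.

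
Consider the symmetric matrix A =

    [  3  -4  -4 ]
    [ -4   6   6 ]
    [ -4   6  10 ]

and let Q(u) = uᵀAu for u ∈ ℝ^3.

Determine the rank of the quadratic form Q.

Congruent diagonalization of A (simultaneous row and column reduction) yields pivots 3, 2/3, 4.
That gives 3 positive pivots.
The rank is the number of nonzero pivots: 3.

3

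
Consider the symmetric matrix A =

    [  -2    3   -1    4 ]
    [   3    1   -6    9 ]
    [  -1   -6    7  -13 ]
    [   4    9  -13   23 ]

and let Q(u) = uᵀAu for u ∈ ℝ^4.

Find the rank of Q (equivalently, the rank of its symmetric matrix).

4

Symmetric row and column elimination reduces A to a congruent diagonal form with pivots -2, 11/2, -30/11, 1.
So there are 2 positive, 2 negative pivots.
The rank is the number of nonzero pivots: 4.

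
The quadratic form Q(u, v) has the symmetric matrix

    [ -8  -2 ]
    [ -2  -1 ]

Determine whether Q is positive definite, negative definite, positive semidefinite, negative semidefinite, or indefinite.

negative definite

Leading principal minors: Δ_1 = -8, Δ_2 = 4.
The signs alternate starting with Δ_1 < 0, so by Sylvester's criterion Q is negative definite.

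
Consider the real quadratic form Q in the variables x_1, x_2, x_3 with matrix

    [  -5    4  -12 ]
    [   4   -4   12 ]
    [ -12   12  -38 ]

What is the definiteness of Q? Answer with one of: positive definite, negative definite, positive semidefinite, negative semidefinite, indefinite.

negative definite

Leading principal minors: Δ_1 = -5, Δ_2 = 4, Δ_3 = -8.
The signs alternate starting with Δ_1 < 0, so by Sylvester's criterion Q is negative definite.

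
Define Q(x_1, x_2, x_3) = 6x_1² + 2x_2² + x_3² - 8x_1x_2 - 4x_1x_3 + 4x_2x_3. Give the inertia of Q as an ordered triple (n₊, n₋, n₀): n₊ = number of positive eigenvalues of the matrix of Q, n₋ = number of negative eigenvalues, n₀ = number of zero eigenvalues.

(2, 1, 0)

The symmetric matrix is A = [[6, -4, -2], [-4, 2, 2], [-2, 2, 1]].
Congruent diagonalization of A (simultaneous row and column reduction) yields pivots 6, -2/3, 1.
Counting signs: 2 positive, 1 negative.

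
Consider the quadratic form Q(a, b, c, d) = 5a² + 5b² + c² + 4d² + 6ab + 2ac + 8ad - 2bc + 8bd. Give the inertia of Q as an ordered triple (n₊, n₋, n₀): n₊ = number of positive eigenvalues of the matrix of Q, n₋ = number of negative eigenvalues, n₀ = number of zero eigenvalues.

The symmetric matrix is A = [[5, 3, 1, 4], [3, 5, -1, 4], [1, -1, 1, 0], [4, 4, 0, 4]].
Row-reducing A symmetrically gives the diagonal entries 5, 16/5, 0, 0.
Counting signs: 2 positive, 2 zero.

(2, 0, 2)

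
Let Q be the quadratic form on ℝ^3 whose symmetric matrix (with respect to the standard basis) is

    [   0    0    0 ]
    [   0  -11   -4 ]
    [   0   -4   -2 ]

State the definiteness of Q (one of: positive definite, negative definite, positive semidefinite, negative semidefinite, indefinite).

negative semidefinite

Congruent diagonalization of A (simultaneous row and column reduction) yields pivots 0, -11, -6/11.
Counting signs: 2 negative, 1 zero.
Hence Q is negative semidefinite.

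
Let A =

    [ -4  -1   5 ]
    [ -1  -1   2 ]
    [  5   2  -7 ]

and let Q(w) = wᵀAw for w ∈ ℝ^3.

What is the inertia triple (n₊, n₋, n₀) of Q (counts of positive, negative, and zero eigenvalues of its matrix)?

Applying the same elementary operations to the rows and columns of A produces a congruent diagonal matrix with entries -4, -3/4, 0.
Counting signs: 2 negative, 1 zero.

(0, 2, 1)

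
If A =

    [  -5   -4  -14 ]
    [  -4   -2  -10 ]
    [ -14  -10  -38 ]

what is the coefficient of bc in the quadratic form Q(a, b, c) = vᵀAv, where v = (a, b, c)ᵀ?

-20

The coefficient of bc is A[2,3] + A[3,2] = 2·(-10) = -20.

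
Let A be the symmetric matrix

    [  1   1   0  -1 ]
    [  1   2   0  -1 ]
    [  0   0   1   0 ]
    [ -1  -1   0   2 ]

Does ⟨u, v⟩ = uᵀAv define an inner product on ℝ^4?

Leading principal minors: Δ_1 = 1, Δ_2 = 1, Δ_3 = 1, Δ_4 = 1.
All leading principal minors are positive, so by Sylvester's criterion Q is positive definite.
⟨·,·⟩ is an inner product exactly when A is positive definite.

yes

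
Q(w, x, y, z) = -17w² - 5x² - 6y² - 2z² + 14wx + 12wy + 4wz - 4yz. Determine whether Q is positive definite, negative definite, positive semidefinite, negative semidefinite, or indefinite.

negative definite

The associated matrix is A = [[-17, 7, 6, 2], [7, -5, 0, 0], [6, 0, -6, -2], [2, 0, -2, -2]].
Applying the same elementary operations to the rows and columns of A produces a congruent diagonal matrix with entries -17, -36/17, -1, -4/3.
So there are 4 negative pivots.
Hence Q is negative definite.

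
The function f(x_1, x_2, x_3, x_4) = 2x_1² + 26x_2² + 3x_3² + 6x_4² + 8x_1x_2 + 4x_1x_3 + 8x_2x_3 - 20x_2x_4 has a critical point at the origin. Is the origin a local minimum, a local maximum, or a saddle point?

local minimum

The Hessian at the origin is H = [[4, 8, 4, 0], [8, 52, 8, -20], [4, 8, 6, 0], [0, -20, 0, 12]].
An LDLᵀ factorisation of H has diagonal entries 4, 36, 2, 8/9.
That gives 4 positive pivots.
H is positive definite, so the origin is a strict local minimum.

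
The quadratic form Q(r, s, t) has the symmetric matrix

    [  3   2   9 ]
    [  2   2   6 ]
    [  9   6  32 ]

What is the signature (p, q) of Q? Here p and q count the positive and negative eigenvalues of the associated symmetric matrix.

(3, 0)

Row-reducing A symmetrically gives the diagonal entries 3, 2/3, 5.
So there are 3 positive pivots.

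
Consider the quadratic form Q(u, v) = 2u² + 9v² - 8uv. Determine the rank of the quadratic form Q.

The associated matrix is A = [[2, -4], [-4, 9]].
Congruent diagonalization of A (simultaneous row and column reduction) yields pivots 2, 1.
That gives 2 positive pivots.
The rank is the number of nonzero pivots: 2.

2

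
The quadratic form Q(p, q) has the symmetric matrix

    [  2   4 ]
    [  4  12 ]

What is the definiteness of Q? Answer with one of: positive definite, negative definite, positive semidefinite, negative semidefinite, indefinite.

Applying the same elementary operations to the rows and columns of A produces a congruent diagonal matrix with entries 2, 4.
Counting signs: 2 positive.
Hence Q is positive definite.

positive definite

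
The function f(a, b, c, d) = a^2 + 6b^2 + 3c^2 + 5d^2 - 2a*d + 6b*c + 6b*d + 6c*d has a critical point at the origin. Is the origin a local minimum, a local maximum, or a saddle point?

local minimum

The Hessian at the origin is H = [[2, 0, 0, -2], [0, 12, 6, 6], [0, 6, 6, 6], [-2, 6, 6, 10]].
Row-reducing H symmetrically gives the diagonal entries 2, 12, 3, 2.
That gives 4 positive pivots.
H is positive definite, so the origin is a strict local minimum.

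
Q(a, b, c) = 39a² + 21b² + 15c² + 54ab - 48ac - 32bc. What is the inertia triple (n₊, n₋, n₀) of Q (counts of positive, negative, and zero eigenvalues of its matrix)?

The associated matrix is A = [[39, 27, -24], [27, 21, -16], [-24, -16, 15]].
Applying the same elementary operations to the rows and columns of A produces a congruent diagonal matrix with entries 39, 30/13, 1/15.
That gives 3 positive pivots.

(3, 0, 0)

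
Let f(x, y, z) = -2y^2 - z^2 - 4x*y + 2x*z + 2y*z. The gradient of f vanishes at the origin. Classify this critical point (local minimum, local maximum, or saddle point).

The Hessian at the origin is H = [[0, -4, 2], [-4, -4, 2], [2, 2, -2]].
H is indefinite, so the origin is a saddle point.

saddle point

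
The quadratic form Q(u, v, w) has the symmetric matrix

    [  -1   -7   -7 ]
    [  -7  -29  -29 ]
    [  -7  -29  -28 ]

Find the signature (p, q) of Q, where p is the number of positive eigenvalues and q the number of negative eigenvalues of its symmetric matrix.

Applying the same elementary operations to the rows and columns of A produces a congruent diagonal matrix with entries -1, 20, 1.
Counting signs: 2 positive, 1 negative.

(2, 1)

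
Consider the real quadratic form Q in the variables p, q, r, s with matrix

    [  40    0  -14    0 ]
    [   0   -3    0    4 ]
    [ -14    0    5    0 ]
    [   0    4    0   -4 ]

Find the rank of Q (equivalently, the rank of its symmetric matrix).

An LDLᵀ factorisation of A has diagonal entries 40, -3, 1/10, 4/3.
That gives 3 positive, 1 negative pivots.
The rank is the number of nonzero pivots: 4.

4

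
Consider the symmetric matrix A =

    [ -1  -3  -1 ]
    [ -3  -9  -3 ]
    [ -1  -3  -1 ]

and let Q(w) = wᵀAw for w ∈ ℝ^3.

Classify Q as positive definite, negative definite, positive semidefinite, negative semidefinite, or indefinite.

negative semidefinite

Applying the same elementary operations to the rows and columns of A produces a congruent diagonal matrix with entries -1, 0, 0.
Counting signs: 1 negative, 2 zero.
Hence Q is negative semidefinite.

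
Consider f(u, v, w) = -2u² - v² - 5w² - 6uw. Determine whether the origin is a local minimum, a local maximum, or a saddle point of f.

The Hessian at the origin is H = [[-4, 0, -6], [0, -2, 0], [-6, 0, -10]].
An LDLᵀ factorisation of H has diagonal entries -4, -2, -1.
Counting signs: 3 negative.
H is negative definite, so the origin is a strict local maximum.

local maximum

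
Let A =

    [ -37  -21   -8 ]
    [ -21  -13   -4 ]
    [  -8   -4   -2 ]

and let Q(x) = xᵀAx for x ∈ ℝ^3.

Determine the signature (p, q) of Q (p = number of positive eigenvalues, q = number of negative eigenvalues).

(0, 2)

Symmetric row and column elimination reduces A to a congruent diagonal form with pivots -37, -40/37, 0.
That gives 2 negative, 1 zero pivots.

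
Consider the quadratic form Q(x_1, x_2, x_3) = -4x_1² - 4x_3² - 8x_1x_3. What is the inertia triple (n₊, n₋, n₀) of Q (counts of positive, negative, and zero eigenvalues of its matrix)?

(0, 1, 2)

The associated matrix is A = [[-4, 0, -4], [0, 0, 0], [-4, 0, -4]].
Congruent diagonalization of A (simultaneous row and column reduction) yields pivots -4, 0, 0.
So there are 1 negative, 2 zero pivots.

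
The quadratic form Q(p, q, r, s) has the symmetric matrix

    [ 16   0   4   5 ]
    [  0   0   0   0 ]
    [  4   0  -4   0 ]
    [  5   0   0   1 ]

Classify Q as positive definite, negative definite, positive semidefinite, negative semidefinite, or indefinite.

Row-reducing A symmetrically gives the diagonal entries 16, 0, -5, -1/4.
Counting signs: 1 positive, 2 negative, 1 zero.
Hence Q is indefinite.

indefinite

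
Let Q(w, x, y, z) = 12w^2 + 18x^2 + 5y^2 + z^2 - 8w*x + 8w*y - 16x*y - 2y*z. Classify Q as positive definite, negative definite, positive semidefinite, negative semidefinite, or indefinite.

positive semidefinite

Write A = [[12, -4, 4, 0], [-4, 18, -8, 0], [4, -8, 5, -1], [0, 0, -1, 1]].
Symmetric row and column elimination reduces A to a congruent diagonal form with pivots 12, 50/3, 1, 0.
Counting signs: 3 positive, 1 zero.
Hence Q is positive semidefinite.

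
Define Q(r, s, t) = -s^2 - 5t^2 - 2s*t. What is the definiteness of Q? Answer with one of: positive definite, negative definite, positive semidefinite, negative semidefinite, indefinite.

negative semidefinite

The symmetric matrix is A = [[0, 0, 0], [0, -1, -1], [0, -1, -5]].
Symmetric row and column elimination reduces A to a congruent diagonal form with pivots 0, -1, -4.
Counting signs: 2 negative, 1 zero.
Hence Q is negative semidefinite.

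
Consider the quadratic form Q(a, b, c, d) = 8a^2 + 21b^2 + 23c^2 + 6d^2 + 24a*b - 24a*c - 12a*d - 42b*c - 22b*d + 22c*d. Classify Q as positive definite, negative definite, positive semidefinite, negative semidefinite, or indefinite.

The symmetric matrix of Q is A = [[8, 12, -12, -6], [12, 21, -21, -11], [-12, -21, 23, 11], [-6, -11, 11, 6]].
Leading principal minors: Δ_1 = 8, Δ_2 = 24, Δ_3 = 48, Δ_4 = 8.
All leading principal minors are positive, so by Sylvester's criterion Q is positive definite.

positive definite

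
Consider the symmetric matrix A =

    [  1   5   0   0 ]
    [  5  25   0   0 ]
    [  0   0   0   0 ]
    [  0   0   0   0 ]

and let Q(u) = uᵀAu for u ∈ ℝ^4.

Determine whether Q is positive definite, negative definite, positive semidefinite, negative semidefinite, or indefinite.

positive semidefinite

Row-reducing A symmetrically gives the diagonal entries 1, 0, 0, 0.
That gives 1 positive, 3 zero pivots.
Hence Q is positive semidefinite.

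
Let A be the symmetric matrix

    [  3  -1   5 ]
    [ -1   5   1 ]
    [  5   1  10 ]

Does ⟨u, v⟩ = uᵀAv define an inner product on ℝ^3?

Symmetric row and column elimination reduces A to a congruent diagonal form with pivots 3, 14/3, 1/7.
So there are 3 positive pivots.
Hence Q is positive definite.
⟨·,·⟩ is an inner product exactly when A is positive definite.

yes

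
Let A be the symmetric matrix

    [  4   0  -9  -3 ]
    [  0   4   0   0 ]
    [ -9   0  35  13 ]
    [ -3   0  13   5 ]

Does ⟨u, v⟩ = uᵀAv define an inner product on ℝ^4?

yes

Leading principal minors: Δ_1 = 4, Δ_2 = 16, Δ_3 = 236, Δ_4 = 24.
All leading principal minors are positive, so by Sylvester's criterion Q is positive definite.
⟨·,·⟩ is an inner product exactly when A is positive definite.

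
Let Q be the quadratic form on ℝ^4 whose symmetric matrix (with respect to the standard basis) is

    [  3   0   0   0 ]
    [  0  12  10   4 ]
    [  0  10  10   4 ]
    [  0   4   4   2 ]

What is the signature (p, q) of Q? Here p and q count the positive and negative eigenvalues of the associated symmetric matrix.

(4, 0)

Symmetric row and column elimination reduces A to a congruent diagonal form with pivots 3, 12, 5/3, 2/5.
Counting signs: 4 positive.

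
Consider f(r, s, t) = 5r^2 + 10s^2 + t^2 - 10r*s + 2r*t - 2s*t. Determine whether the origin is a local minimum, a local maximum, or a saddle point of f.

The Hessian at the origin is H = [[10, -10, 2], [-10, 20, -2], [2, -2, 2]].
Row-reducing H symmetrically gives the diagonal entries 10, 10, 8/5.
Counting signs: 3 positive.
H is positive definite, so the origin is a strict local minimum.

local minimum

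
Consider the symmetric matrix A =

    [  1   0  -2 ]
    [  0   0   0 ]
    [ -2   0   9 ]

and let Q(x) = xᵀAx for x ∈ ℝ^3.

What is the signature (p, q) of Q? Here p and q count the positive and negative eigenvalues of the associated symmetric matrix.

(2, 0)

Row-reducing A symmetrically gives the diagonal entries 1, 0, 5.
That gives 2 positive, 1 zero pivots.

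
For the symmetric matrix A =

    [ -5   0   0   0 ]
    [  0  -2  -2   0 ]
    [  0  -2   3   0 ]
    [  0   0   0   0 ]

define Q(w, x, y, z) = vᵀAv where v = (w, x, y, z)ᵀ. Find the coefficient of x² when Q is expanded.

-2

The coefficient of x² is the diagonal entry A[2,2] = -2.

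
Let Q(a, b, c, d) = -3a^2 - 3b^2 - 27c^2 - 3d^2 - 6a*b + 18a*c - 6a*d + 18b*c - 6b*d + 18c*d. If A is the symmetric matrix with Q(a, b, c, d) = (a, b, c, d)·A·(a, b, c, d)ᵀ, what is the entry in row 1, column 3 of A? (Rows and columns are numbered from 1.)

The coefficient of a·c in Q is 18. For a symmetric A this equals A[1,3] + A[3,1] = 2·A[1,3].
So A[1,3] = 18/2 = 9.

9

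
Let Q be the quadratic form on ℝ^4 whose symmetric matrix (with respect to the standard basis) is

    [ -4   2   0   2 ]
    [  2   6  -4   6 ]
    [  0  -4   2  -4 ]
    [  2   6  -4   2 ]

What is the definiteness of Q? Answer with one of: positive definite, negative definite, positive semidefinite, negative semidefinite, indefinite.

An LDLᵀ factorisation of A has diagonal entries -4, 7, -2/7, -4.
That gives 1 positive, 3 negative pivots.
Hence Q is indefinite.

indefinite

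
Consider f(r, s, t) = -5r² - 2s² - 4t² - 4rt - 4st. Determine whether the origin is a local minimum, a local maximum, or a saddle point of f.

local maximum

The Hessian at the origin is H = [[-10, 0, -4], [0, -4, -4], [-4, -4, -8]].
Symmetric row and column elimination reduces H to a congruent diagonal form with pivots -10, -4, -12/5.
So there are 3 negative pivots.
H is negative definite, so the origin is a strict local maximum.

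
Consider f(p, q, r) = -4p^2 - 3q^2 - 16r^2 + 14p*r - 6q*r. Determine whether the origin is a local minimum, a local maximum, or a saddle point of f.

The Hessian at the origin is H = [[-8, 0, 14], [0, -6, -6], [14, -6, -32]].
Applying the same elementary operations to the rows and columns of H produces a congruent diagonal matrix with entries -8, -6, -3/2.
So there are 3 negative pivots.
H is negative definite, so the origin is a strict local maximum.

local maximum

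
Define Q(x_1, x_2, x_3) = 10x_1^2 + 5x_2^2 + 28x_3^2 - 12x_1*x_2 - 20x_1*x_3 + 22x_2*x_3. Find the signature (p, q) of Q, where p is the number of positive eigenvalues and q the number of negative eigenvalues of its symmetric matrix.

(3, 0)

The symmetric matrix is A = [[10, -6, -10], [-6, 5, 11], [-10, 11, 28]].
Row-reducing A symmetrically gives the diagonal entries 10, 7/5, 1/7.
Counting signs: 3 positive.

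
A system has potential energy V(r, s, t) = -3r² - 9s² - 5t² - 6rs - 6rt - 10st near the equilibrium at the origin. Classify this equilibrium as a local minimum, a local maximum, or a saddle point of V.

The Hessian at the origin is H = [[-6, -6, -6], [-6, -18, -10], [-6, -10, -10]].
Symmetric row and column elimination reduces H to a congruent diagonal form with pivots -6, -12, -8/3.
Counting signs: 3 negative.
H is negative definite, so the origin is a strict local maximum.

local maximum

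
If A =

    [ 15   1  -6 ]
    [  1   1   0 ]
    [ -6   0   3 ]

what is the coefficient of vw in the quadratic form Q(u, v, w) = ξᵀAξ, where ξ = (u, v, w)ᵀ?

0

The coefficient of vw is A[2,3] + A[3,2] = 2·0 = 0.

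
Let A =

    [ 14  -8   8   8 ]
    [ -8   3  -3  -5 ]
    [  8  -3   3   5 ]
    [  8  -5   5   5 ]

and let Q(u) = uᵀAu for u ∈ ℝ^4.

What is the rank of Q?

3

Applying the same elementary operations to the rows and columns of A produces a congruent diagonal matrix with entries 14, -11/7, 0, 6/11.
Counting signs: 2 positive, 1 negative, 1 zero.
The rank is the number of nonzero pivots: 3.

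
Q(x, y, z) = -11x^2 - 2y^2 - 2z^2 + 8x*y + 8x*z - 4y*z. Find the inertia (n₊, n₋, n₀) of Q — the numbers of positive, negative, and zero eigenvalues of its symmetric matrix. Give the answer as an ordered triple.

Write A = [[-11, 4, 4], [4, -2, -2], [4, -2, -2]].
Applying the same elementary operations to the rows and columns of A produces a congruent diagonal matrix with entries -11, -6/11, 0.
So there are 2 negative, 1 zero pivots.

(0, 2, 1)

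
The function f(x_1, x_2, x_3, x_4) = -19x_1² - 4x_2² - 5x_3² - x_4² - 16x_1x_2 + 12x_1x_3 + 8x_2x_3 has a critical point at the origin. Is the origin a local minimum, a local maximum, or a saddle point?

The Hessian at the origin is H = [[-38, -16, 12, 0], [-16, -8, 8, 0], [12, 8, -10, 0], [0, 0, 0, -2]].
An LDLᵀ factorisation of H has diagonal entries -38, -24/19, 2/3, -2.
Counting signs: 1 positive, 3 negative.
H is indefinite, so the origin is a saddle point.

saddle point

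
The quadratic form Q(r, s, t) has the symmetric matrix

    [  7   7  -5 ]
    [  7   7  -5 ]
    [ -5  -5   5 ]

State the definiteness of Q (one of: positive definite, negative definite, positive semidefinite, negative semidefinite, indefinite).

Applying the same elementary operations to the rows and columns of A produces a congruent diagonal matrix with entries 7, 0, 10/7.
That gives 2 positive, 1 zero pivots.
Hence Q is positive semidefinite.

positive semidefinite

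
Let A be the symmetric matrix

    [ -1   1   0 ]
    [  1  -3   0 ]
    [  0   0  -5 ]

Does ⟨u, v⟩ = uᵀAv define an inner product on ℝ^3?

Applying the same elementary operations to the rows and columns of A produces a congruent diagonal matrix with entries -1, -2, -5.
So there are 3 negative pivots.
Hence Q is negative definite.
⟨·,·⟩ is an inner product exactly when A is positive definite.

no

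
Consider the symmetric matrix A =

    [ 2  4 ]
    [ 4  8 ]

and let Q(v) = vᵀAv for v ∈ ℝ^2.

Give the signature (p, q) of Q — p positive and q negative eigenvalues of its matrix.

Row-reducing A symmetrically gives the diagonal entries 2, 0.
Counting signs: 1 positive, 1 zero.

(1, 0)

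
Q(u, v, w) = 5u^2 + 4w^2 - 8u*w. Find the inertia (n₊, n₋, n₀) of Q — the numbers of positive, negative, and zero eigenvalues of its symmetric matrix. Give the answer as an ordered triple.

The symmetric matrix is A = [[5, 0, -4], [0, 0, 0], [-4, 0, 4]].
Applying the same elementary operations to the rows and columns of A produces a congruent diagonal matrix with entries 5, 0, 4/5.
That gives 2 positive, 1 zero pivots.

(2, 0, 1)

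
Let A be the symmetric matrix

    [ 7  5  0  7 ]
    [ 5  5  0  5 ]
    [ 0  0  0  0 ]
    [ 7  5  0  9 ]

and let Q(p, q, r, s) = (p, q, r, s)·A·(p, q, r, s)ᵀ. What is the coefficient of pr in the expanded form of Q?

0

The coefficient of pr is A[1,3] + A[3,1] = 2·0 = 0.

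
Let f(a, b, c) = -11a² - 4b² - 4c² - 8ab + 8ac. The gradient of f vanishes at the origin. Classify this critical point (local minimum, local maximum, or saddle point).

local maximum

The Hessian at the origin is H = [[-22, -8, 8], [-8, -8, 0], [8, 0, -8]].
Congruent diagonalization of H (simultaneous row and column reduction) yields pivots -22, -56/11, -24/7.
That gives 3 negative pivots.
H is negative definite, so the origin is a strict local maximum.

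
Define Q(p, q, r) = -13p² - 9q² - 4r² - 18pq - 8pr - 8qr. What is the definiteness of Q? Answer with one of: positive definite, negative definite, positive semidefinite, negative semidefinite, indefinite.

negative definite

The associated matrix is A = [[-13, -9, -4], [-9, -9, -4], [-4, -4, -4]].
Row-reducing A symmetrically gives the diagonal entries -13, -36/13, -20/9.
So there are 3 negative pivots.
Hence Q is negative definite.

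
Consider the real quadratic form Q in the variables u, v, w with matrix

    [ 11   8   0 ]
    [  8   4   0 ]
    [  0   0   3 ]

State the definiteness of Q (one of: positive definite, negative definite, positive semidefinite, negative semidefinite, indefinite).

indefinite

Applying the same elementary operations to the rows and columns of A produces a congruent diagonal matrix with entries 11, -20/11, 3.
So there are 2 positive, 1 negative pivots.
Hence Q is indefinite.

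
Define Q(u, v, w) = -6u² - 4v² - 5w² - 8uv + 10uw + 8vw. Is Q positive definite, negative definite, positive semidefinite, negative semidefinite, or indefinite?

The symmetric matrix of Q is A = [[-6, -4, 5], [-4, -4, 4], [5, 4, -5]].
Leading principal minors: Δ_1 = -6, Δ_2 = 8, Δ_3 = -4.
The signs alternate starting with Δ_1 < 0, so by Sylvester's criterion Q is negative definite.

negative definite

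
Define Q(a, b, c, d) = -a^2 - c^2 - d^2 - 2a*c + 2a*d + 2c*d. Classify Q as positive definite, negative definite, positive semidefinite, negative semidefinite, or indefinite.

Write A = [[-1, 0, -1, 1], [0, 0, 0, 0], [-1, 0, -1, 1], [1, 0, 1, -1]].
Congruent diagonalization of A (simultaneous row and column reduction) yields pivots -1, 0, 0, 0.
So there are 1 negative, 3 zero pivots.
Hence Q is negative semidefinite.

negative semidefinite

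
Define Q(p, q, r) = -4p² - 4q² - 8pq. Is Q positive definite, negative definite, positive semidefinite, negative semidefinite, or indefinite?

Write A = [[-4, -4, 0], [-4, -4, 0], [0, 0, 0]].
Symmetric row and column elimination reduces A to a congruent diagonal form with pivots -4, 0, 0.
So there are 1 negative, 2 zero pivots.
Hence Q is negative semidefinite.

negative semidefinite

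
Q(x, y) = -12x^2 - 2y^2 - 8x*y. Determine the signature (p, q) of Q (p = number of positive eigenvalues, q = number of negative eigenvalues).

(0, 2)

The associated matrix is A = [[-12, -4], [-4, -2]].
Row-reducing A symmetrically gives the diagonal entries -12, -2/3.
So there are 2 negative pivots.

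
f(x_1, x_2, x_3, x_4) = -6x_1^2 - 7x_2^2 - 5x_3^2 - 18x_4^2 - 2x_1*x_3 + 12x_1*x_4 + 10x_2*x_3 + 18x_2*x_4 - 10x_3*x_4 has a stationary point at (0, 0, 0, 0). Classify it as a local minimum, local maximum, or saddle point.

The Hessian at the origin is H = [[-12, 0, -2, 12], [0, -14, 10, 18], [-2, 10, -10, -10], [12, 18, -10, -36]].
Row-reducing H symmetrically gives the diagonal entries -12, -14, -53/21, -30/53.
Counting signs: 4 negative.
H is negative definite, so the origin is a strict local maximum.

local maximum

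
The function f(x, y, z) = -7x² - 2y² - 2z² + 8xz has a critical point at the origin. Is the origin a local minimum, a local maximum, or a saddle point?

The Hessian at the origin is H = [[-14, 0, 8], [0, -4, 0], [8, 0, -4]].
Applying the same elementary operations to the rows and columns of H produces a congruent diagonal matrix with entries -14, -4, 4/7.
So there are 1 positive, 2 negative pivots.
H is indefinite, so the origin is a saddle point.

saddle point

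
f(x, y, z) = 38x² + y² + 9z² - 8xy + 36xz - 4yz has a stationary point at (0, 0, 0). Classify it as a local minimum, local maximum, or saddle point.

The Hessian at the origin is H = [[76, -8, 36], [-8, 2, -4], [36, -4, 18]].
Symmetric row and column elimination reduces H to a congruent diagonal form with pivots 76, 22/19, 10/11.
That gives 3 positive pivots.
H is positive definite, so the origin is a strict local minimum.

local minimum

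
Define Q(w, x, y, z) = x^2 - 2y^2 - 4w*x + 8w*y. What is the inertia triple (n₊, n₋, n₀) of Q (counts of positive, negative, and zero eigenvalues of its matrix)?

The symmetric matrix is A = [[0, -2, 4, 0], [-2, 1, 0, 0], [4, 0, -2, 0], [0, 0, 0, 0]].
By Sylvester's law of inertia any congruent diagonalization of A has 2 positive, 1 negative and 1 zero entries.

(2, 1, 1)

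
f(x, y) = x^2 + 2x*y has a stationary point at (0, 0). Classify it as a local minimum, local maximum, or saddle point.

The Hessian at the origin is H = [[2, 2], [2, 0]].
det H = 2·0 − (2)² = -4 < 0, so H is indefinite.
Therefore the origin is a saddle point.

saddle point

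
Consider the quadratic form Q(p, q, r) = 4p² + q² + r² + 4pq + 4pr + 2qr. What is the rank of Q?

1

Write A = [[4, 2, 2], [2, 1, 1], [2, 1, 1]].
Applying the same elementary operations to the rows and columns of A produces a congruent diagonal matrix with entries 4, 0, 0.
That gives 1 positive, 2 zero pivots.
The rank is the number of nonzero pivots: 1.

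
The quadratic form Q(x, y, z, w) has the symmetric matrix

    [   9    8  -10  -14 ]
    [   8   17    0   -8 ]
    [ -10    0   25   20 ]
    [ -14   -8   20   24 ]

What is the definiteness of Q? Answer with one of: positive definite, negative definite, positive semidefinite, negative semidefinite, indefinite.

An LDLᵀ factorisation of A has diagonal entries 9, 89/9, 525/89, 4/21.
That gives 4 positive pivots.
Hence Q is positive definite.

positive definite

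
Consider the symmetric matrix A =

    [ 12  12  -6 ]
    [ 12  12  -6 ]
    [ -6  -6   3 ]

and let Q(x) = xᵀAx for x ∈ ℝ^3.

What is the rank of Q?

Symmetric row and column elimination reduces A to a congruent diagonal form with pivots 12, 0, 0.
So there are 1 positive, 2 zero pivots.
The rank is the number of nonzero pivots: 1.

1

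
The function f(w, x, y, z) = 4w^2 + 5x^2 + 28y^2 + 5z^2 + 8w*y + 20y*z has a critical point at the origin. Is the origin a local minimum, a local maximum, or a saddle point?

local minimum

The Hessian at the origin is H = [[8, 0, 8, 0], [0, 10, 0, 0], [8, 0, 56, 20], [0, 0, 20, 10]].
An LDLᵀ factorisation of H has diagonal entries 8, 10, 48, 5/3.
So there are 4 positive pivots.
H is positive definite, so the origin is a strict local minimum.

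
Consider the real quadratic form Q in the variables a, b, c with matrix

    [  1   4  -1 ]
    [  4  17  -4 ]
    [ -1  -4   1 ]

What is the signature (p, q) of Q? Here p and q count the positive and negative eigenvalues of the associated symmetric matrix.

(2, 0)

Applying the same elementary operations to the rows and columns of A produces a congruent diagonal matrix with entries 1, 1, 0.
That gives 2 positive, 1 zero pivots.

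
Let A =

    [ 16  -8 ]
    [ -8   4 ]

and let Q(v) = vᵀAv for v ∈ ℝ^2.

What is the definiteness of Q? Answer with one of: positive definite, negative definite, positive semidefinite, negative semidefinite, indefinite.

positive semidefinite

For the 2×2 matrix [[16, -8], [-8, 4]]: det = 16·4 − (-8)² = 0, trace = 20.
det = 0 so one eigenvalue is zero; the form is semidefinite with the sign of the trace.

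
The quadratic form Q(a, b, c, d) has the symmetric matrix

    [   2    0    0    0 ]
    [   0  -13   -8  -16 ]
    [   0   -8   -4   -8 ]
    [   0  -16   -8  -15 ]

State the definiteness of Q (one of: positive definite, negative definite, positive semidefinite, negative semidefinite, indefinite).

indefinite

Symmetric row and column elimination reduces A to a congruent diagonal form with pivots 2, -13, 12/13, 1.
Counting signs: 3 positive, 1 negative.
Hence Q is indefinite.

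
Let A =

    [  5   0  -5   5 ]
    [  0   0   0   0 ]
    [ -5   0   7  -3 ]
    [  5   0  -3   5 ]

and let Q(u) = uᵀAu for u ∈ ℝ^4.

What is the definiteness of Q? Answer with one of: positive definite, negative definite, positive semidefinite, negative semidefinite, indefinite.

indefinite

Symmetric row and column elimination reduces A to a congruent diagonal form with pivots 5, 0, 2, -2.
Counting signs: 2 positive, 1 negative, 1 zero.
Hence Q is indefinite.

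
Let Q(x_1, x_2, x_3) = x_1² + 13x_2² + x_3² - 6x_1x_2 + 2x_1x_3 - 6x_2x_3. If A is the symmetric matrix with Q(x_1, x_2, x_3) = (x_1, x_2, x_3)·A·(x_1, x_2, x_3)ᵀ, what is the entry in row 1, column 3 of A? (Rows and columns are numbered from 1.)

The coefficient of x_1·x_3 in Q is 2. For a symmetric A this equals A[1,3] + A[3,1] = 2·A[1,3].
So A[1,3] = 2/2 = 1.

1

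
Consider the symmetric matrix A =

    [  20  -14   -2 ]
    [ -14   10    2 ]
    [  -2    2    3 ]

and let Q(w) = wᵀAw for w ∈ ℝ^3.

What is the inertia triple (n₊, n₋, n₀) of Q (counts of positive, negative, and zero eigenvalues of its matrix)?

(3, 0, 0)

Symmetric row and column elimination reduces A to a congruent diagonal form with pivots 20, 1/5, 1.
Counting signs: 3 positive.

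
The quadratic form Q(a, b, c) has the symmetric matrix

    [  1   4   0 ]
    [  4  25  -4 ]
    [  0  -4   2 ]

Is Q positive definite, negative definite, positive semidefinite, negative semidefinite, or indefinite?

Leading principal minors: Δ_1 = 1, Δ_2 = 9, Δ_3 = 2.
All leading principal minors are positive, so by Sylvester's criterion Q is positive definite.

positive definite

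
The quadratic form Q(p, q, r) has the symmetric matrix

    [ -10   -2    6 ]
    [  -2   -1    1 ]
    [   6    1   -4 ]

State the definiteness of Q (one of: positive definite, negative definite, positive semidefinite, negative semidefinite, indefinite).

negative definite

Leading principal minors: Δ_1 = -10, Δ_2 = 6, Δ_3 = -2.
The signs alternate starting with Δ_1 < 0, so by Sylvester's criterion Q is negative definite.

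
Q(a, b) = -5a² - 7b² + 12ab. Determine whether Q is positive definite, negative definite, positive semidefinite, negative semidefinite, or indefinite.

Write A = [[-5, 6], [6, -7]].
Row-reducing A symmetrically gives the diagonal entries -5, 1/5.
So there are 1 positive, 1 negative pivots.
Hence Q is indefinite.

indefinite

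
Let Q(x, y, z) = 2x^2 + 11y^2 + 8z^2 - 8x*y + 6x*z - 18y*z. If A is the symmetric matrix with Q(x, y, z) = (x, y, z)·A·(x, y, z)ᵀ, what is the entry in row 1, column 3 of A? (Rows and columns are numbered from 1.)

3

The coefficient of x·z in Q is 6. For a symmetric A this equals A[1,3] + A[3,1] = 2·A[1,3].
So A[1,3] = 6/2 = 3.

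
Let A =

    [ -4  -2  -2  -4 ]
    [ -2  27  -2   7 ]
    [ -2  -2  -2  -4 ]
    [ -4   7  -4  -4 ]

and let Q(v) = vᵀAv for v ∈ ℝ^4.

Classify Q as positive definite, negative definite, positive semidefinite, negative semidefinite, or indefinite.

indefinite

Applying the same elementary operations to the rows and columns of A produces a congruent diagonal matrix with entries -4, 28, -29/28, -5/29.
Counting signs: 1 positive, 3 negative.
Hence Q is indefinite.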